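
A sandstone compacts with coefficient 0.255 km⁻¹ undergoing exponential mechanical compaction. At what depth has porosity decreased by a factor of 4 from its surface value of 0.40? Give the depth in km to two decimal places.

5.44 km

n/n₀ = 1/4 ⇒ exp(−β·Z) = 1/4 ⇒ Z = ln(4) / β
Z = 1.3863 / 0.255 = 5.436 km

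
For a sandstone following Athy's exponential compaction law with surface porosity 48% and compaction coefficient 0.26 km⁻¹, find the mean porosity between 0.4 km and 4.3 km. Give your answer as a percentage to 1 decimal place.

⟨φ⟩ = (1/(z₂−z₁)) ∫ φ₀ e^(−βz) dz = φ₀·(e^(−β·z₁) − e^(−β·z₂)) / (β·(z₂−z₁))
e^(−0.26×0.4) = 0.9012; e^(−0.26×4.3) = 0.3269
⟨φ⟩ = 0.48 × (0.9012 − 0.3269) / (0.26 × 3.9) = 0.48 × 0.5664 = 0.2719

27.2%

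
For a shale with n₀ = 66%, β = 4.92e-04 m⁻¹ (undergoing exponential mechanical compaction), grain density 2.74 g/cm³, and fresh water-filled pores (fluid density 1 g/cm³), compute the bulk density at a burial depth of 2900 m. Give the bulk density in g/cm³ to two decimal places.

Working in km (1 km = 1000 m; β in km⁻¹ = β in m⁻¹ × 1000):
Porosity at depth: n = 0.66·exp(−0.492×2.9) = 0.66×0.2401 = 0.1585
Bulk density: ρ_b = (1−n)ρ_g + n·ρ_f = 0.8415×2.74 + 0.1585×1
       = 2.306 + 0.158 = 2.464 g/cm³

2.46 g/cm³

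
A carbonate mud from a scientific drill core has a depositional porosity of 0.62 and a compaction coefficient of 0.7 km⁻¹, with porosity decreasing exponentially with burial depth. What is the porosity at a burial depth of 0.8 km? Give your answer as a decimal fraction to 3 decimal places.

0.354

phi = phi₀·exp(−k·Z) = 0.62 × exp(−0.7 × 0.8) = 0.62 × exp(−0.56)
  = 0.62 × 0.5712 = 0.3541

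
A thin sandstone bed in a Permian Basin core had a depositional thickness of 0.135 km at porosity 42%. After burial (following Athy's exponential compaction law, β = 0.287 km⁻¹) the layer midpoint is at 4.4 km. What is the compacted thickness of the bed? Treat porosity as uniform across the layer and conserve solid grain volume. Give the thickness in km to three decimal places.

0.089 km

Porosity at 4.4 km: n = 0.42·exp(−0.287×4.4) = 0.1188
Solid-volume conservation: h(1−n) = h₀(1−n₀) ⇒ h = h₀·(1−n₀)/(1−n)
h = 0.135 × (1 − 0.42)/(1 − 0.1188) = 0.135 × 0.6582 = 0.0889 km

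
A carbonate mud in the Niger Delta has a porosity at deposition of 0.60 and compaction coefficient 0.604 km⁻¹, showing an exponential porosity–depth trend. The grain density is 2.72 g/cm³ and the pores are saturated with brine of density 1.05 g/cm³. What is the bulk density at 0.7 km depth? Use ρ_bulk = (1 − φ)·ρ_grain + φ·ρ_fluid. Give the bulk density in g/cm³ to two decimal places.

2.06 g/cm³

Porosity at depth: phi = 0.6·exp(−0.604×0.7) = 0.6×0.6552 = 0.3931
Bulk density: ρ_b = (1−phi)ρ_g + phi·ρ_f = 0.6069×2.72 + 0.3931×1.05
       = 1.651 + 0.413 = 2.063 g/cm³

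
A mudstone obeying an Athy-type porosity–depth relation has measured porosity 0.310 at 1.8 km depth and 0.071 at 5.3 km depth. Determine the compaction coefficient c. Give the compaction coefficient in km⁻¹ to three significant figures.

0.421 km⁻¹

Athy: φ(d) = φ₀ e^(−cd) ⇒ φ₁/φ₂ = e^{c(d₂−d₁)} ⇒ c = ln(φ₁/φ₂)/(d₂−d₁)
c = ln(0.31/0.071) / (5.3 − 1.8) = ln(4.366) / 3.5 = 1.4739 / 3.5 = 0.4211 km⁻¹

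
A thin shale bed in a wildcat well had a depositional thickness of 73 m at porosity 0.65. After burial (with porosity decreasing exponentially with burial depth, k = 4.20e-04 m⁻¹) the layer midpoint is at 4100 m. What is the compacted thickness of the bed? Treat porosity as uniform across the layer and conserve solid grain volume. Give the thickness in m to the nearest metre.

29 m

Working in km (1 km = 1000 m; k in km⁻¹ = k in m⁻¹ × 1000):
Porosity at 4.1 km: φ = 0.65·exp(−0.42×4.1) = 0.1162
Solid-volume conservation: h(1−φ) = h₀(1−φ₀) ⇒ h = h₀·(1−φ₀)/(1−φ)
h = 0.073 × (1 − 0.65)/(1 − 0.1162) = 0.073 × 0.3960 = 0.0289 km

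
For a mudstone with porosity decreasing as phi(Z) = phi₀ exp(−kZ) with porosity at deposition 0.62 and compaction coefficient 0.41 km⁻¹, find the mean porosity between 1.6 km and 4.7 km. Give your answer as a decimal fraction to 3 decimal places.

⟨phi⟩ = (1/(Z₂−Z₁)) ∫ phi₀ e^(−kZ) dZ = phi₀·(e^(−k·Z₁) − e^(−k·Z₂)) / (k·(Z₂−Z₁))
e^(−0.41×1.6) = 0.5189; e^(−0.41×4.7) = 0.1456
⟨phi⟩ = 0.62 × (0.5189 − 0.1456) / (0.41 × 3.1) = 0.62 × 0.2937 = 0.1821

0.182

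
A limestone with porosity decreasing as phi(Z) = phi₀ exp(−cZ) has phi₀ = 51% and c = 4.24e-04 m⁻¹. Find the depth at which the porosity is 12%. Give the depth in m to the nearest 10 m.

3410 m

Working in km (1 km = 1000 m; c in km⁻¹ = c in m⁻¹ × 1000):
Invert Athy's law: Z = ln(phi₀/phi) / c
Z = ln(0.51/0.12) / 0.424 = ln(4.25) / 0.424 = 1.4469 / 0.424 = 3.413 km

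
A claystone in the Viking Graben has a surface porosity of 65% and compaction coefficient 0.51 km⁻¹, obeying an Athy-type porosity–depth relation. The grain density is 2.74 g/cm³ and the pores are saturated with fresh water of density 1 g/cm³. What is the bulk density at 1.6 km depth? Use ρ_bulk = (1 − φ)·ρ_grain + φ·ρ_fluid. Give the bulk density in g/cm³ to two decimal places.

2.24 g/cm³

Porosity at depth: phi = 0.65·exp(−0.51×1.6) = 0.65×0.4422 = 0.2874
Bulk density: ρ_b = (1−phi)ρ_g + phi·ρ_f = 0.7126×2.74 + 0.2874×1
       = 1.952 + 0.287 = 2.240 g/cm³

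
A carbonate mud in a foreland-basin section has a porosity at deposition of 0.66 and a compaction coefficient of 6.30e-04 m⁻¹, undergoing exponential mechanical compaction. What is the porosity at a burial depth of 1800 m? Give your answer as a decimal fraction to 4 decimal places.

0.2124

Working in km (1 km = 1000 m; k in km⁻¹ = k in m⁻¹ × 1000):
φ = φ₀·exp(−k·Z) = 0.66 × exp(−0.63 × 1.8) = 0.66 × exp(−1.134)
  = 0.66 × 0.3217 = 0.2124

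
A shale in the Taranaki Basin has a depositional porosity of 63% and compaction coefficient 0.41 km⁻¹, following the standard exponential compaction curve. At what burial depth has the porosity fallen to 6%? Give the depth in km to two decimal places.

Invert Athy's law: Z = ln(n₀/n) / c
Z = ln(0.63/0.06) / 0.41 = ln(10.5) / 0.41 = 2.3514 / 0.41 = 5.735 km

5.74 km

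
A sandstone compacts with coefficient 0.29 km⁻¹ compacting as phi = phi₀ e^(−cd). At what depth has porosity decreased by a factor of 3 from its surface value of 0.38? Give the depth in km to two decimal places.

3.79 km

phi/phi₀ = 1/3 ⇒ exp(−c·d) = 1/3 ⇒ d = ln(3) / c
d = 1.0986 / 0.29 = 3.788 km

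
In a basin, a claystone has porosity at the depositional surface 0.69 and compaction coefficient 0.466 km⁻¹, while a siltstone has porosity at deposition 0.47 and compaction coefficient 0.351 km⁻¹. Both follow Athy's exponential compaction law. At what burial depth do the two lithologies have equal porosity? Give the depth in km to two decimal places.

3.34 km

Set phi₀ₐ e^(−βₐZ) = phi₀ᵦ e^(−βᵦZ) ⇒ ln(phi₀ₐ/phi₀ᵦ) = (βₐ − βᵦ)·Z
Z = ln(0.69/0.47) / (0.466 − 0.351) = 0.3840 / 0.115 = 3.339 km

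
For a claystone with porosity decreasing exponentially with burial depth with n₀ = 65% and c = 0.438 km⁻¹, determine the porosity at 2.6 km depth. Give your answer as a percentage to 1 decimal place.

n = n₀·exp(−c·d) = 0.65 × exp(−0.438 × 2.6) = 0.65 × exp(−1.139)
  = 0.65 × 0.3202 = 0.2081

20.8%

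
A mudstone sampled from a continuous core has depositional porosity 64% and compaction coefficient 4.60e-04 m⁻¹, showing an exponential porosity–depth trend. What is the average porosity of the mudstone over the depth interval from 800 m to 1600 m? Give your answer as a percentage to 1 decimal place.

37.1%

Working in km (1 km = 1000 m; k in km⁻¹ = k in m⁻¹ × 1000):
⟨n⟩ = (1/(Z₂−Z₁)) ∫ n₀ e^(−kZ) dZ = n₀·(e^(−k·Z₁) − e^(−k·Z₂)) / (k·(Z₂−Z₁))
e^(−0.46×0.8) = 0.6921; e^(−0.46×1.6) = 0.4790
⟨n⟩ = 0.64 × (0.6921 − 0.4790) / (0.46 × 0.8) = 0.64 × 0.5791 = 0.3706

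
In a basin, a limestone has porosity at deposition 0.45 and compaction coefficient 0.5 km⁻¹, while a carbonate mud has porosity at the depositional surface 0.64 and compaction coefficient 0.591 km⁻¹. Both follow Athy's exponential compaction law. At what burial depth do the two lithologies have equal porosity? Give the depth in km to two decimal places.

3.87 km

Set phi₀ₐ e^(−βₐd) = phi₀ᵦ e^(−βᵦd) ⇒ ln(phi₀ₐ/phi₀ᵦ) = (βₐ − βᵦ)·d
d = ln(0.45/0.64) / (0.5 − 0.591) = -0.3522 / -0.091 = 3.871 km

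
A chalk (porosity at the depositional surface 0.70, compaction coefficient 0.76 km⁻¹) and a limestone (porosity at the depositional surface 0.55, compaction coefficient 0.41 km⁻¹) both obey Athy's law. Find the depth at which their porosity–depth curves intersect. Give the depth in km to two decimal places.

Set phi₀ₐ e^(−kₐZ) = phi₀ᵦ e^(−kᵦZ) ⇒ ln(phi₀ₐ/phi₀ᵦ) = (kₐ − kᵦ)·Z
Z = ln(0.7/0.55) / (0.76 − 0.41) = 0.2412 / 0.35 = 0.689 km

0.69 km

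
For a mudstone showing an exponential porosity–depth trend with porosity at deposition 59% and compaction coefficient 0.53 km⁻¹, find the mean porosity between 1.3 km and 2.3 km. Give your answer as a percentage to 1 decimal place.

23.0%

⟨n⟩ = (1/(d₂−d₁)) ∫ n₀ e^(−cd) dd = n₀·(e^(−c·d₁) − e^(−c·d₂)) / (c·(d₂−d₁))
e^(−0.53×1.3) = 0.5021; e^(−0.53×2.3) = 0.2955
⟨n⟩ = 0.59 × (0.5021 − 0.2955) / (0.53 × 1) = 0.59 × 0.3897 = 0.2299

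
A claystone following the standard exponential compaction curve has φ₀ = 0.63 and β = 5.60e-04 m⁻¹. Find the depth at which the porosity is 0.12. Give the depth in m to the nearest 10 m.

Working in km (1 km = 1000 m; β in km⁻¹ = β in m⁻¹ × 1000):
Invert Athy's law: Z = ln(φ₀/φ) / β
Z = ln(0.63/0.12) / 0.56 = ln(5.25) / 0.56 = 1.6582 / 0.56 = 2.961 km

2960 m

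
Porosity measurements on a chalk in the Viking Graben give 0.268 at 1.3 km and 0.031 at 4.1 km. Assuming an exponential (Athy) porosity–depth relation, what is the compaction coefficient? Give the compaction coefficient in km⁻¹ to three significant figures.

Athy: n(z) = n₀ e^(−βz) ⇒ n₁/n₂ = e^{β(z₂−z₁)} ⇒ β = ln(n₁/n₂)/(z₂−z₁)
β = ln(0.268/0.031) / (4.1 − 1.3) = ln(8.645) / 2.8 = 2.1570 / 2.8 = 0.7704 km⁻¹

0.770 km⁻¹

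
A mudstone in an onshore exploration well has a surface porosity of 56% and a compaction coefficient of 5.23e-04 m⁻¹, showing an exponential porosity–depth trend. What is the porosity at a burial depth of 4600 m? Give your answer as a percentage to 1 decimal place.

Working in km (1 km = 1000 m; β in km⁻¹ = β in m⁻¹ × 1000):
φ = φ₀·exp(−β·z) = 0.56 × exp(−0.523 × 4.6) = 0.56 × exp(−2.406)
  = 0.56 × 0.0902 = 0.0505

5.1%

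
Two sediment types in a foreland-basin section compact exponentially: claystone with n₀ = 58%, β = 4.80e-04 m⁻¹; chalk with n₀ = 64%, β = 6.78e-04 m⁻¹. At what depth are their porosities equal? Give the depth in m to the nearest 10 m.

Working in km (1 km = 1000 m; β in km⁻¹ = β in m⁻¹ × 1000):
Set n₀ₐ e^(−βₐd) = n₀ᵦ e^(−βᵦd) ⇒ ln(n₀ₐ/n₀ᵦ) = (βₐ − βᵦ)·d
d = ln(0.58/0.64) / (0.48 − 0.678) = -0.0984 / -0.198 = 0.497 km

500 m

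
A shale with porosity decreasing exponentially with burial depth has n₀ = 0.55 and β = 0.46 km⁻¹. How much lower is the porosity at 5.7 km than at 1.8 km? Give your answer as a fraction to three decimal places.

0.200

n(1.8) = 0.55·e^(−0.46×1.8) = 0.2403
n(5.7) = 0.55·e^(−0.46×5.7) = 0.0400
Δn = 0.2403 − 0.0400 = 0.2003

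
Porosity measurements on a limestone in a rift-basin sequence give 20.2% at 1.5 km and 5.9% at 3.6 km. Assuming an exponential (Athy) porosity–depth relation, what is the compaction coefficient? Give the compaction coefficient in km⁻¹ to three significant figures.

Athy: n(d) = n₀ e^(−kd) ⇒ n₁/n₂ = e^{k(d₂−d₁)} ⇒ k = ln(n₁/n₂)/(d₂−d₁)
k = ln(0.202/0.059) / (3.6 − 1.5) = ln(3.424) / 2.1 = 1.2307 / 2.1 = 0.5861 km⁻¹

0.586 km⁻¹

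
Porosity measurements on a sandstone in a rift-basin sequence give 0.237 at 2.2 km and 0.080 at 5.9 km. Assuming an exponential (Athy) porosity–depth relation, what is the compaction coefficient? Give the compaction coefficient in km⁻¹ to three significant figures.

0.294 km⁻¹

Athy: phi(Z) = phi₀ e^(−βZ) ⇒ phi₁/phi₂ = e^{β(Z₂−Z₁)} ⇒ β = ln(phi₁/phi₂)/(Z₂−Z₁)
β = ln(0.237/0.08) / (5.9 − 2.2) = ln(2.962) / 3.7 = 1.0860 / 3.7 = 0.2935 km⁻¹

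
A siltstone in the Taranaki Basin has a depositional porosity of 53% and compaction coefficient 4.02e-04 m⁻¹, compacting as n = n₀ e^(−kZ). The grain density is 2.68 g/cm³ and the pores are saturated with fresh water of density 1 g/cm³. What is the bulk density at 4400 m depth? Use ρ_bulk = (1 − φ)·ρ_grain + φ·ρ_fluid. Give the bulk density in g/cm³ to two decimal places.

Working in km (1 km = 1000 m; k in km⁻¹ = k in m⁻¹ × 1000):
Porosity at depth: n = 0.53·exp(−0.402×4.4) = 0.53×0.1705 = 0.0904
Bulk density: ρ_b = (1−n)ρ_g + n·ρ_f = 0.9096×2.68 + 0.0904×1
       = 2.438 + 0.090 = 2.528 g/cm³

2.53 g/cm³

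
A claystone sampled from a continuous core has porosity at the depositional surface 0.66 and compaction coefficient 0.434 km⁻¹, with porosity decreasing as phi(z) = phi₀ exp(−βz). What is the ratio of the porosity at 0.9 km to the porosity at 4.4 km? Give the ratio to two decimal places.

phi(z₁)/phi(z₂) = e^(−β·z₁)/e^(−β·z₂) = e^{β(z₂−z₁)}
= exp(0.434 × 3.5) = exp(1.519) = 4.5677

4.57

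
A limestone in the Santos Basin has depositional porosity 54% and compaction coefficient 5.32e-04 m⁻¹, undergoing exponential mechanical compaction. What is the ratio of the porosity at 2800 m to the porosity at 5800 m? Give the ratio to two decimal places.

4.93

Working in km (1 km = 1000 m; c in km⁻¹ = c in m⁻¹ × 1000):
n(Z₁)/n(Z₂) = e^(−c·Z₁)/e^(−c·Z₂) = e^{c(Z₂−Z₁)}
= exp(0.532 × 3) = exp(1.596) = 4.9333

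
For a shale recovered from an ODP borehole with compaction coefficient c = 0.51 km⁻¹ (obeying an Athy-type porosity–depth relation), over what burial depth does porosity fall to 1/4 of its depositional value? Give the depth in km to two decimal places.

phi/phi₀ = 1/4 ⇒ exp(−c·Z) = 1/4 ⇒ Z = ln(4) / c
Z = 1.3863 / 0.51 = 2.718 km

2.72 km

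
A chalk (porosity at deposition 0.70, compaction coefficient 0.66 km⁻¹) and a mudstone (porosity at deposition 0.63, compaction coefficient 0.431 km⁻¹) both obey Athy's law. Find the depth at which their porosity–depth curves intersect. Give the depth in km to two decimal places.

0.46 km

Set phi₀ₐ e^(−cₐd) = phi₀ᵦ e^(−cᵦd) ⇒ ln(phi₀ₐ/phi₀ᵦ) = (cₐ − cᵦ)·d
d = ln(0.7/0.63) / (0.66 − 0.431) = 0.1054 / 0.229 = 0.460 km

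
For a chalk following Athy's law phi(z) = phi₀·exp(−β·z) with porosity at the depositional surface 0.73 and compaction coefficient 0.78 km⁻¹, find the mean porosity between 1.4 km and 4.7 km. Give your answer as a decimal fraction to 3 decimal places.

⟨phi⟩ = (1/(z₂−z₁)) ∫ phi₀ e^(−βz) dz = phi₀·(e^(−β·z₁) − e^(−β·z₂)) / (β·(z₂−z₁))
e^(−0.78×1.4) = 0.3355; e^(−0.78×4.7) = 0.0256
⟨phi⟩ = 0.73 × (0.3355 − 0.0256) / (0.78 × 3.3) = 0.73 × 0.1204 = 0.0879

0.088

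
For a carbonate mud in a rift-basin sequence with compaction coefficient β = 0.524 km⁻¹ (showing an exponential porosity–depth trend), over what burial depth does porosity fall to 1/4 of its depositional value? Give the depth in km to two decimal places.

phi/phi₀ = 1/4 ⇒ exp(−β·d) = 1/4 ⇒ d = ln(4) / β
d = 1.3863 / 0.524 = 2.646 km

2.65 km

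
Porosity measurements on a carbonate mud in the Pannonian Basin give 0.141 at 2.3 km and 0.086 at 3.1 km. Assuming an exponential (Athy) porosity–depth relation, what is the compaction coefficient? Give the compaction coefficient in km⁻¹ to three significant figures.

Athy: n(d) = n₀ e^(−cd) ⇒ n₁/n₂ = e^{c(d₂−d₁)} ⇒ c = ln(n₁/n₂)/(d₂−d₁)
c = ln(0.141/0.086) / (3.1 − 2.3) = ln(1.64) / 0.8 = 0.4944 / 0.8 = 0.618 km⁻¹

0.618 km⁻¹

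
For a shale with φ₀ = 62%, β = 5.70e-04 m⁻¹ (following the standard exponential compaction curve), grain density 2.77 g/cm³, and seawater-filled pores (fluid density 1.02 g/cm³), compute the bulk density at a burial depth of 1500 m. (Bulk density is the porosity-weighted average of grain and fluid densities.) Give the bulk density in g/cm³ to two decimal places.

Working in km (1 km = 1000 m; β in km⁻¹ = β in m⁻¹ × 1000):
Porosity at depth: φ = 0.62·exp(−0.57×1.5) = 0.62×0.4253 = 0.2637
Bulk density: ρ_b = (1−φ)ρ_g + φ·ρ_f = 0.7363×2.77 + 0.2637×1.02
       = 2.040 + 0.269 = 2.309 g/cm³

2.31 g/cm³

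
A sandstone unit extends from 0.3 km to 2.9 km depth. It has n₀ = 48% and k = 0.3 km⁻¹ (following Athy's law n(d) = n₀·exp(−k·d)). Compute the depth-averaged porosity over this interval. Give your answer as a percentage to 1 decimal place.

⟨n⟩ = (1/(d₂−d₁)) ∫ n₀ e^(−kd) dd = n₀·(e^(−k·d₁) − e^(−k·d₂)) / (k·(d₂−d₁))
e^(−0.3×0.3) = 0.9139; e^(−0.3×2.9) = 0.4190
⟨n⟩ = 0.48 × (0.9139 − 0.4190) / (0.3 × 2.6) = 0.48 × 0.6346 = 0.3046

30.5%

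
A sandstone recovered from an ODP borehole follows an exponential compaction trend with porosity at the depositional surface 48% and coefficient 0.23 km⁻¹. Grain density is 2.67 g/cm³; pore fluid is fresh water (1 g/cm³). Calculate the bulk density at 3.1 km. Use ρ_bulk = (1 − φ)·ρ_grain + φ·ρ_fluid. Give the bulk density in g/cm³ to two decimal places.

2.28 g/cm³

Porosity at depth: phi = 0.48·exp(−0.23×3.1) = 0.48×0.4902 = 0.2353
Bulk density: ρ_b = (1−phi)ρ_g + phi·ρ_f = 0.7647×2.67 + 0.2353×1
       = 2.042 + 0.235 = 2.277 g/cm³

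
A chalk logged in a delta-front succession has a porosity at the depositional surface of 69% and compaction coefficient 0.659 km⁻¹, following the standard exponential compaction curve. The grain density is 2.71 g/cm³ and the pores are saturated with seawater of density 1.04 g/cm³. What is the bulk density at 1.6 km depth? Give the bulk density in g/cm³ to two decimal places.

2.31 g/cm³

Porosity at depth: phi = 0.69·exp(−0.659×1.6) = 0.69×0.3484 = 0.2404
Bulk density: ρ_b = (1−phi)ρ_g + phi·ρ_f = 0.7596×2.71 + 0.2404×1.04
       = 2.059 + 0.250 = 2.309 g/cm³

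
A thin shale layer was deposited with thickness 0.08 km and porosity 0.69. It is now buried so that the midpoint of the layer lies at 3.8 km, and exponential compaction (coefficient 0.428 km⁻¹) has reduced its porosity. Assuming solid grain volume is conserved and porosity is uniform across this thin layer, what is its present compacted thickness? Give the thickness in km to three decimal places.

0.029 km

Porosity at 3.8 km: phi = 0.69·exp(−0.428×3.8) = 0.1357
Solid-volume conservation: h(1−phi) = h₀(1−phi₀) ⇒ h = h₀·(1−phi₀)/(1−phi)
h = 0.08 × (1 − 0.69)/(1 − 0.1357) = 0.08 × 0.3587 = 0.0287 km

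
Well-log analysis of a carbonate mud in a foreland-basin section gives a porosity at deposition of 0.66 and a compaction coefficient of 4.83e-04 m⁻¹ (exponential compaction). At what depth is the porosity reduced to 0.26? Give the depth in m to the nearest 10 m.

Working in km (1 km = 1000 m; c in km⁻¹ = c in m⁻¹ × 1000):
Invert Athy's law: d = ln(n₀/n) / c
d = ln(0.66/0.26) / 0.483 = ln(2.538) / 0.483 = 0.9316 / 0.483 = 1.929 km

1930 m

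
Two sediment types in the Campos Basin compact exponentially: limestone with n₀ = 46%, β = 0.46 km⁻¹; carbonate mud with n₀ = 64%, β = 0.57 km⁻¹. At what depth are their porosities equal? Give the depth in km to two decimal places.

3.00 km

Set n₀ₐ e^(−βₐZ) = n₀ᵦ e^(−βᵦZ) ⇒ ln(n₀ₐ/n₀ᵦ) = (βₐ − βᵦ)·Z
Z = ln(0.46/0.64) / (0.46 − 0.57) = -0.3302 / -0.11 = 3.002 km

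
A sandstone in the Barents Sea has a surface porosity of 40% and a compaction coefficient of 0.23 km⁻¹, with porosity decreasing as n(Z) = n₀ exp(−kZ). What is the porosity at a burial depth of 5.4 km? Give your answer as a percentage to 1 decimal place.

11.6%

n = n₀·exp(−k·Z) = 0.4 × exp(−0.23 × 5.4) = 0.4 × exp(−1.242)
  = 0.4 × 0.2888 = 0.1155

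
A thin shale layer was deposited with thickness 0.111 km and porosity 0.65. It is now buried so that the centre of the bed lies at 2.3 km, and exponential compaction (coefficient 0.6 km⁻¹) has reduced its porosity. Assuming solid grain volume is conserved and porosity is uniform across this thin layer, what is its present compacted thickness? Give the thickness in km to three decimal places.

0.046 km

Porosity at 2.3 km: phi = 0.65·exp(−0.6×2.3) = 0.1635
Solid-volume conservation: h(1−phi) = h₀(1−phi₀) ⇒ h = h₀·(1−phi₀)/(1−phi)
h = 0.111 × (1 − 0.65)/(1 − 0.1635) = 0.111 × 0.4184 = 0.0464 km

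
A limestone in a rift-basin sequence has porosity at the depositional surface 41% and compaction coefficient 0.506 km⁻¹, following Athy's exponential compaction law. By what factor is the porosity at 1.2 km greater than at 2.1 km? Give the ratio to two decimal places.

1.58

n(Z₁)/n(Z₂) = e^(−β·Z₁)/e^(−β·Z₂) = e^{β(Z₂−Z₁)}
= exp(0.506 × 0.9) = exp(0.4554) = 1.5768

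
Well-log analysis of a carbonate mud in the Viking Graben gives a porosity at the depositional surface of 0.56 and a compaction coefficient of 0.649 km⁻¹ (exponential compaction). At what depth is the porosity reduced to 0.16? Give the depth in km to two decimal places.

1.93 km

Invert Athy's law: Z = ln(phi₀/phi) / β
Z = ln(0.56/0.16) / 0.649 = ln(3.5) / 0.649 = 1.2528 / 0.649 = 1.930 km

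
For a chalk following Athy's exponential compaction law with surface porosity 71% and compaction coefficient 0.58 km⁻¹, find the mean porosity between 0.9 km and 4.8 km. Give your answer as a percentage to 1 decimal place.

⟨phi⟩ = (1/(Z₂−Z₁)) ∫ phi₀ e^(−βZ) dZ = phi₀·(e^(−β·Z₁) − e^(−β·Z₂)) / (β·(Z₂−Z₁))
e^(−0.58×0.9) = 0.5933; e^(−0.58×4.8) = 0.0618
⟨phi⟩ = 0.71 × (0.5933 − 0.0618) / (0.58 × 3.9) = 0.71 × 0.2350 = 0.1668

16.7%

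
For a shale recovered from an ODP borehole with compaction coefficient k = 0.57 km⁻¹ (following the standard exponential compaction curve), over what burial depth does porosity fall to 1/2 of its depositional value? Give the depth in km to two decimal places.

n/n₀ = 1/2 ⇒ exp(−k·z) = 1/2 ⇒ z = ln(2) / k
z = 0.6931 / 0.57 = 1.216 km

1.22 km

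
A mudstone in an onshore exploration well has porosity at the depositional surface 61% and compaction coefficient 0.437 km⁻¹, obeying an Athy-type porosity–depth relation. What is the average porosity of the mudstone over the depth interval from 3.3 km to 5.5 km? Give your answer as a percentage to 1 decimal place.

9.3%

⟨φ⟩ = (1/(z₂−z₁)) ∫ φ₀ e^(−cz) dz = φ₀·(e^(−c·z₁) − e^(−c·z₂)) / (c·(z₂−z₁))
e^(−0.437×3.3) = 0.2364; e^(−0.437×5.5) = 0.0904
⟨φ⟩ = 0.61 × (0.2364 − 0.0904) / (0.437 × 2.2) = 0.61 × 0.1519 = 0.0927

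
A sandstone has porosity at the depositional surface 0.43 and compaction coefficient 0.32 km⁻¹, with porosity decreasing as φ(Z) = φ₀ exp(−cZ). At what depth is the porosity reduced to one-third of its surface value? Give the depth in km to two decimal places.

3.43 km

φ/φ₀ = 1/3 ⇒ exp(−c·Z) = 1/3 ⇒ Z = ln(3) / c
Z = 1.0986 / 0.32 = 3.433 km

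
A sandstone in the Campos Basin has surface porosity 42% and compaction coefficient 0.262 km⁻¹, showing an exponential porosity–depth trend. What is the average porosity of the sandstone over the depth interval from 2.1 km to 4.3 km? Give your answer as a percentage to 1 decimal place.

⟨phi⟩ = (1/(d₂−d₁)) ∫ phi₀ e^(−kd) dd = phi₀·(e^(−k·d₁) − e^(−k·d₂)) / (k·(d₂−d₁))
e^(−0.262×2.1) = 0.5768; e^(−0.262×4.3) = 0.3241
⟨phi⟩ = 0.42 × (0.5768 − 0.3241) / (0.262 × 2.2) = 0.42 × 0.4384 = 0.1841

18.4%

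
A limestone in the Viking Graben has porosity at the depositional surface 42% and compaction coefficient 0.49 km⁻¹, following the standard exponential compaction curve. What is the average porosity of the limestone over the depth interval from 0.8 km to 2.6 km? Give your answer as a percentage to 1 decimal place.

18.9%

⟨phi⟩ = (1/(Z₂−Z₁)) ∫ phi₀ e^(−cZ) dZ = phi₀·(e^(−c·Z₁) − e^(−c·Z₂)) / (c·(Z₂−Z₁))
e^(−0.49×0.8) = 0.6757; e^(−0.49×2.6) = 0.2797
⟨phi⟩ = 0.42 × (0.6757 − 0.2797) / (0.49 × 1.8) = 0.42 × 0.4490 = 0.1886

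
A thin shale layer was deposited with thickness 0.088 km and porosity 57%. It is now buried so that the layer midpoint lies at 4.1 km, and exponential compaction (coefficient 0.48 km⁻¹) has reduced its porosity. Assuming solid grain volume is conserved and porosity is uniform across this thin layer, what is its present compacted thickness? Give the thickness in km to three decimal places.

Porosity at 4.1 km: φ = 0.57·exp(−0.48×4.1) = 0.0796
Solid-volume conservation: h(1−φ) = h₀(1−φ₀) ⇒ h = h₀·(1−φ₀)/(1−φ)
h = 0.088 × (1 − 0.57)/(1 − 0.0796) = 0.088 × 0.4672 = 0.0411 km

0.041 km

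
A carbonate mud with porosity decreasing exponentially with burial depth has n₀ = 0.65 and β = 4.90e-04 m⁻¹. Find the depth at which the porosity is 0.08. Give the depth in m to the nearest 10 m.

4280 m

Working in km (1 km = 1000 m; β in km⁻¹ = β in m⁻¹ × 1000):
Invert Athy's law: Z = ln(n₀/n) / β
Z = ln(0.65/0.08) / 0.49 = ln(8.125) / 0.49 = 2.0949 / 0.49 = 4.275 km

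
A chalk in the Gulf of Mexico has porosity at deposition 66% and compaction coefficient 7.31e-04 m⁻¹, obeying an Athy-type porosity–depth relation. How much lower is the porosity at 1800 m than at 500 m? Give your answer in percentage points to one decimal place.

28.1 percentage points

Working in km (1 km = 1000 m; β in km⁻¹ = β in m⁻¹ × 1000):
φ(0.5) = 0.66·e^(−0.731×0.5) = 0.4579
φ(1.8) = 0.66·e^(−0.731×1.8) = 0.1771
Δφ = 0.4579 − 0.1771 = 0.2809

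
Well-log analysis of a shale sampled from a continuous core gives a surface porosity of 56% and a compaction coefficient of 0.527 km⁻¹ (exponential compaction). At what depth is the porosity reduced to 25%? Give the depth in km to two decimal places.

1.53 km

Invert Athy's law: Z = ln(phi₀/phi) / k
Z = ln(0.56/0.25) / 0.527 = ln(2.24) / 0.527 = 0.8065 / 0.527 = 1.530 km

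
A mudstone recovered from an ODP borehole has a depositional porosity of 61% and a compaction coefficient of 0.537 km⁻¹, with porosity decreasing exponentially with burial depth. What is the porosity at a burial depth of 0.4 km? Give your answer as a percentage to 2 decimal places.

49.21%

φ = φ₀·exp(−β·d) = 0.61 × exp(−0.537 × 0.4) = 0.61 × exp(−0.2148)
  = 0.61 × 0.8067 = 0.4921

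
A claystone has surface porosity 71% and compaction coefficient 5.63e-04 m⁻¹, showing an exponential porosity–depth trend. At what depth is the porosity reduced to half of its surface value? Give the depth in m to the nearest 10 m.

1230 m

Working in km (1 km = 1000 m; k in km⁻¹ = k in m⁻¹ × 1000):
n/n₀ = 1/2 ⇒ exp(−k·Z) = 1/2 ⇒ Z = ln(2) / k
Z = 0.6931 / 0.563 = 1.231 km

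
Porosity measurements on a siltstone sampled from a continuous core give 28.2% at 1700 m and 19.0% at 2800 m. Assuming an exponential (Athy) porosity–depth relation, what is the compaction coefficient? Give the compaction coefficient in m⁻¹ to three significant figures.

0.000359 m⁻¹

Working in km (1 km = 1000 m; β in km⁻¹ = β in m⁻¹ × 1000):
Athy: n(d) = n₀ e^(−βd) ⇒ n₁/n₂ = e^{β(d₂−d₁)} ⇒ β = ln(n₁/n₂)/(d₂−d₁)
β = ln(0.282/0.19) / (2.8 − 1.7) = ln(1.484) / 1.1 = 0.3949 / 1.1 = 0.359 km⁻¹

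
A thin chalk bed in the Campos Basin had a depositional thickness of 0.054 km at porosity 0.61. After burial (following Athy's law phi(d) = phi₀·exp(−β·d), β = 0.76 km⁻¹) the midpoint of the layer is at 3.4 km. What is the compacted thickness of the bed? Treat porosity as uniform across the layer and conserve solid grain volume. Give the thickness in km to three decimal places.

0.022 km

Porosity at 3.4 km: phi = 0.61·exp(−0.76×3.4) = 0.0460
Solid-volume conservation: h(1−phi) = h₀(1−phi₀) ⇒ h = h₀·(1−phi₀)/(1−phi)
h = 0.054 × (1 − 0.61)/(1 − 0.0460) = 0.054 × 0.4088 = 0.0221 km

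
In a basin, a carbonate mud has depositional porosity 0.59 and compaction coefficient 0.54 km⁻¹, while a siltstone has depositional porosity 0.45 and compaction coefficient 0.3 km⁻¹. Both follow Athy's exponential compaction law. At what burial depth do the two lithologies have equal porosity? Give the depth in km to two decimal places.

1.13 km

Set φ₀ₐ e^(−kₐz) = φ₀ᵦ e^(−kᵦz) ⇒ ln(φ₀ₐ/φ₀ᵦ) = (kₐ − kᵦ)·z
z = ln(0.59/0.45) / (0.54 − 0.3) = 0.2709 / 0.24 = 1.129 km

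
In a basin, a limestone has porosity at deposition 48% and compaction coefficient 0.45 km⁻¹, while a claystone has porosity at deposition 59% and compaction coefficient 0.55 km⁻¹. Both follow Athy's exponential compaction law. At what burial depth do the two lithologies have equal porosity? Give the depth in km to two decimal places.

Set φ₀ₐ e^(−βₐz) = φ₀ᵦ e^(−βᵦz) ⇒ ln(φ₀ₐ/φ₀ᵦ) = (βₐ − βᵦ)·z
z = ln(0.48/0.59) / (0.45 − 0.55) = -0.2063 / -0.1 = 2.063 km

2.06 km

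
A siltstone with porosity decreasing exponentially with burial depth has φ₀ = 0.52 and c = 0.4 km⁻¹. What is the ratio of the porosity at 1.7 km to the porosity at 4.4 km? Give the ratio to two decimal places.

φ(Z₁)/φ(Z₂) = e^(−c·Z₁)/e^(−c·Z₂) = e^{c(Z₂−Z₁)}
= exp(0.4 × 2.7) = exp(1.08) = 2.9447

2.94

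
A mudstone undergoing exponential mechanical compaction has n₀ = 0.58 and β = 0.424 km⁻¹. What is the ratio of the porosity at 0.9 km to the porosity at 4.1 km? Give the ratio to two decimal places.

n(d₁)/n(d₂) = e^(−β·d₁)/e^(−β·d₂) = e^{β(d₂−d₁)}
= exp(0.424 × 3.2) = exp(1.357) = 3.8837

3.88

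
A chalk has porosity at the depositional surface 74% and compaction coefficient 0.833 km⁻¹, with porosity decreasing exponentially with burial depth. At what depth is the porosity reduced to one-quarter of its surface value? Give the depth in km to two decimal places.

1.66 km

φ/φ₀ = 1/4 ⇒ exp(−c·Z) = 1/4 ⇒ Z = ln(4) / c
Z = 1.3863 / 0.833 = 1.664 km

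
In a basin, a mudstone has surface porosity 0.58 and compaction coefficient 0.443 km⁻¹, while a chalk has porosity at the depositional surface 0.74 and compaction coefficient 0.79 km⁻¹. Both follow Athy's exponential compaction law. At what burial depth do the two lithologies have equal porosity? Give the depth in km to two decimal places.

Set phi₀ₐ e^(−kₐZ) = phi₀ᵦ e^(−kᵦZ) ⇒ ln(phi₀ₐ/phi₀ᵦ) = (kₐ − kᵦ)·Z
Z = ln(0.58/0.74) / (0.443 − 0.79) = -0.2436 / -0.347 = 0.702 km

0.70 km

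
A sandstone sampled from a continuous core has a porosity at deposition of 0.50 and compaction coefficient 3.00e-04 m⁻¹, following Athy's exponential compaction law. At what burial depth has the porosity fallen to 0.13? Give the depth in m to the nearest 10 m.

Working in km (1 km = 1000 m; c in km⁻¹ = c in m⁻¹ × 1000):
Invert Athy's law: Z = ln(n₀/n) / c
Z = ln(0.5/0.13) / 0.3 = ln(3.846) / 0.3 = 1.3471 / 0.3 = 4.490 km

4490 m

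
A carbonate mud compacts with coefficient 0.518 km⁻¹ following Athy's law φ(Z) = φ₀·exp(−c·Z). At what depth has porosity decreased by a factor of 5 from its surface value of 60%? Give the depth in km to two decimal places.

φ/φ₀ = 1/5 ⇒ exp(−c·Z) = 1/5 ⇒ Z = ln(5) / c
Z = 1.6094 / 0.518 = 3.107 km

3.11 km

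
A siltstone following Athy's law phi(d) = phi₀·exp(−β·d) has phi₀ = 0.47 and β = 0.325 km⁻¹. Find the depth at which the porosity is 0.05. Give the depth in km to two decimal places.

6.89 km

Invert Athy's law: d = ln(phi₀/phi) / β
d = ln(0.47/0.05) / 0.325 = ln(9.4) / 0.325 = 2.2407 / 0.325 = 6.894 km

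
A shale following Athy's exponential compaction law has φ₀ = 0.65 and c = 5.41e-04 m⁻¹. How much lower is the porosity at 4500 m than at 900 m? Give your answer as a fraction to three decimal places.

0.342

Working in km (1 km = 1000 m; c in km⁻¹ = c in m⁻¹ × 1000):
φ(0.9) = 0.65·e^(−0.541×0.9) = 0.3994
φ(4.5) = 0.65·e^(−0.541×4.5) = 0.0570
Δφ = 0.3994 − 0.0570 = 0.3425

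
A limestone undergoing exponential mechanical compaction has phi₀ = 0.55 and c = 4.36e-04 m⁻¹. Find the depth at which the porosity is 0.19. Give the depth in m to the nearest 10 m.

2440 m

Working in km (1 km = 1000 m; c in km⁻¹ = c in m⁻¹ × 1000):
Invert Athy's law: z = ln(phi₀/phi) / c
z = ln(0.55/0.19) / 0.436 = ln(2.895) / 0.436 = 1.0629 / 0.436 = 2.438 km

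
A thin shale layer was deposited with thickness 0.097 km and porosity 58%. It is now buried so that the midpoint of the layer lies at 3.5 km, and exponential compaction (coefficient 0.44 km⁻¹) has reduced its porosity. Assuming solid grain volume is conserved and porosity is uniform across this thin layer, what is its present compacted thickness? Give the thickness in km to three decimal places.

0.047 km

Porosity at 3.5 km: phi = 0.58·exp(−0.44×3.5) = 0.1243
Solid-volume conservation: h(1−phi) = h₀(1−phi₀) ⇒ h = h₀·(1−phi₀)/(1−phi)
h = 0.097 × (1 − 0.58)/(1 − 0.1243) = 0.097 × 0.4796 = 0.0465 km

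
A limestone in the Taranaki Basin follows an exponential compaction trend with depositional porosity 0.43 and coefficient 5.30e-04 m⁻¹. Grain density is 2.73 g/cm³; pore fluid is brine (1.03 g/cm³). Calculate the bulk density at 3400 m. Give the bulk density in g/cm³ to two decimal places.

2.61 g/cm³

Working in km (1 km = 1000 m; β in km⁻¹ = β in m⁻¹ × 1000):
Porosity at depth: φ = 0.43·exp(−0.53×3.4) = 0.43×0.1650 = 0.0709
Bulk density: ρ_b = (1−φ)ρ_g + φ·ρ_f = 0.9291×2.73 + 0.0709×1.03
       = 2.536 + 0.073 = 2.609 g/cm³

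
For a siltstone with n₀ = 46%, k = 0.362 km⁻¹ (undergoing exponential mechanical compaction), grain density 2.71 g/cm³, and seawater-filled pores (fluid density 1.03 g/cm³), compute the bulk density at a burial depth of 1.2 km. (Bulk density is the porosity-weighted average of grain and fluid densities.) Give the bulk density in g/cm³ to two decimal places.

2.21 g/cm³

Porosity at depth: n = 0.46·exp(−0.362×1.2) = 0.46×0.6477 = 0.2979
Bulk density: ρ_b = (1−n)ρ_g + n·ρ_f = 0.7021×2.71 + 0.2979×1.03
       = 1.903 + 0.307 = 2.209 g/cm³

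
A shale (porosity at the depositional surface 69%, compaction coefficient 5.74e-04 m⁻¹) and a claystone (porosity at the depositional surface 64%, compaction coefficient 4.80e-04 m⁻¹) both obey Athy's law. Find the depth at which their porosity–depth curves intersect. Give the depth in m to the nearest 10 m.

Working in km (1 km = 1000 m; k in km⁻¹ = k in m⁻¹ × 1000):
Set phi₀ₐ e^(−kₐZ) = phi₀ᵦ e^(−kᵦZ) ⇒ ln(phi₀ₐ/phi₀ᵦ) = (kₐ − kᵦ)·Z
Z = ln(0.69/0.64) / (0.574 − 0.48) = 0.0752 / 0.094 = 0.800 km

800 m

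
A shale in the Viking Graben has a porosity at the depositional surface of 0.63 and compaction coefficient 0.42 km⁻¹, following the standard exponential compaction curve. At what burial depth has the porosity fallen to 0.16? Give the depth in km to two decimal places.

Invert Athy's law: d = ln(φ₀/φ) / c
d = ln(0.63/0.16) / 0.42 = ln(3.938) / 0.42 = 1.3705 / 0.42 = 3.263 km

3.26 km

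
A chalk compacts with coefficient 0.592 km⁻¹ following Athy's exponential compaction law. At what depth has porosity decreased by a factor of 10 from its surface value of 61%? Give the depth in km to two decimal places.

3.89 km

n/n₀ = 1/10 ⇒ exp(−β·Z) = 1/10 ⇒ Z = ln(10) / β
Z = 2.3026 / 0.592 = 3.890 km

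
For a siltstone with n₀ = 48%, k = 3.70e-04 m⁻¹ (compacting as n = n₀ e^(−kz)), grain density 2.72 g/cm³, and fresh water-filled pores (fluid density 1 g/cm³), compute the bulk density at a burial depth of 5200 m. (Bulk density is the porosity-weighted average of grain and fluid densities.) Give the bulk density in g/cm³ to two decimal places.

2.60 g/cm³

Working in km (1 km = 1000 m; k in km⁻¹ = k in m⁻¹ × 1000):
Porosity at depth: n = 0.48·exp(−0.37×5.2) = 0.48×0.1460 = 0.0701
Bulk density: ρ_b = (1−n)ρ_g + n·ρ_f = 0.9299×2.72 + 0.0701×1
       = 2.529 + 0.070 = 2.599 g/cm³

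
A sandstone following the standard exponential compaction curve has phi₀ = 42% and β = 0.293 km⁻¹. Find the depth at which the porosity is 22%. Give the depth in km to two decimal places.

2.21 km

Invert Athy's law: d = ln(phi₀/phi) / β
d = ln(0.42/0.22) / 0.293 = ln(1.909) / 0.293 = 0.6466 / 0.293 = 2.207 km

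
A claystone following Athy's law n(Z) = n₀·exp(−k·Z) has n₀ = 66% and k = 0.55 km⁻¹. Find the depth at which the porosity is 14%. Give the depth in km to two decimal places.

2.82 km

Invert Athy's law: Z = ln(n₀/n) / k
Z = ln(0.66/0.14) / 0.55 = ln(4.714) / 0.55 = 1.5506 / 0.55 = 2.819 km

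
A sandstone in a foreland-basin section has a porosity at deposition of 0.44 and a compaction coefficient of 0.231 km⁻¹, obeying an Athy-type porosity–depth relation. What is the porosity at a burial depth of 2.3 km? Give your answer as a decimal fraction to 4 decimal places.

0.2586

phi = phi₀·exp(−β·z) = 0.44 × exp(−0.231 × 2.3) = 0.44 × exp(−0.5313)
  = 0.44 × 0.5878 = 0.2586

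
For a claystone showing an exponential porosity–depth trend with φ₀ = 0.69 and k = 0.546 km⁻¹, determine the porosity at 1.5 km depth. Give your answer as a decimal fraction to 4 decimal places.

φ = φ₀·exp(−k·d) = 0.69 × exp(−0.546 × 1.5) = 0.69 × exp(−0.819)
  = 0.69 × 0.4409 = 0.3042

0.3042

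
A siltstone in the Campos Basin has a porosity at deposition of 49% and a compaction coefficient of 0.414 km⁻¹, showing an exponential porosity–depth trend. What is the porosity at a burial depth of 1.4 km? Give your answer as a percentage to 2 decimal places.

phi = phi₀·exp(−k·Z) = 0.49 × exp(−0.414 × 1.4) = 0.49 × exp(−0.5796)
  = 0.49 × 0.5601 = 0.2745

27.45%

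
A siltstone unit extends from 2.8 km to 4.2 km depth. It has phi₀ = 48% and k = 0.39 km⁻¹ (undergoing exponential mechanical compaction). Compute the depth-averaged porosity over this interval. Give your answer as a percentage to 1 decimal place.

⟨phi⟩ = (1/(Z₂−Z₁)) ∫ phi₀ e^(−kZ) dZ = phi₀·(e^(−k·Z₁) − e^(−k·Z₂)) / (k·(Z₂−Z₁))
e^(−0.39×2.8) = 0.3355; e^(−0.39×4.2) = 0.1944
⟨phi⟩ = 0.48 × (0.3355 − 0.1944) / (0.39 × 1.4) = 0.48 × 0.2586 = 0.1241

12.4%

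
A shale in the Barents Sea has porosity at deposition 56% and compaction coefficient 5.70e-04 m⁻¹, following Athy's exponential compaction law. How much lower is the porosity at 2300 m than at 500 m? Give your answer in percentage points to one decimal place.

Working in km (1 km = 1000 m; c in km⁻¹ = c in m⁻¹ × 1000):
phi(0.5) = 0.56·e^(−0.57×0.5) = 0.4211
phi(2.3) = 0.56·e^(−0.57×2.3) = 0.1509
Δphi = 0.4211 − 0.1509 = 0.2702

27.0 percentage points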